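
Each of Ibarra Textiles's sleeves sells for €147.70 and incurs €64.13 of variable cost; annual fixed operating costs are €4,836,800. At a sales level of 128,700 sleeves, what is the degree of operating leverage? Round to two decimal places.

1.82

At 128,700 units, contribution = 128,700 × €83.57 = €10,755,459.00.
Operating income = contribution − fixed costs = €10,755,459.00 − €4,836,800 = €5,918,659.00.
Degree of operating leverage = €10,755,459.00 / €5,918,659.00 = 1.8172.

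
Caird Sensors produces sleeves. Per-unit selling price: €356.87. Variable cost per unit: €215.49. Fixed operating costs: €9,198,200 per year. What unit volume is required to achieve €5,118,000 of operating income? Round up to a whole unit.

101,261 sleeves

Each unit contributes €356.87 − €215.49 = €141.38.
Need Q such that Q × €141.38 − €9,198,200 = €5,118,000, i.e. Q = €14,316,200 / €141.38 = 101,260.43 → 101,261.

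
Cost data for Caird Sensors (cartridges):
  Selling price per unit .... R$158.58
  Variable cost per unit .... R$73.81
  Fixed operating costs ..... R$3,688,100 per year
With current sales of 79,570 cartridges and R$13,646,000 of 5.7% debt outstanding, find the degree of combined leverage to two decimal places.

Total contribution margin = 79,570 × R$84.77 = R$6,745,148.90.
Operating income = contribution − fixed costs = R$6,745,148.90 − R$3,688,100 = R$3,057,048.90. Interest = R$777,822.00.
DOL = R$6,745,148.90 ÷ R$3,057,048.90 = 2.2064; DFL = R$3,057,048.90 ÷ R$2,279,226.90 = 1.3413.
Combined leverage = 2.2064 × 1.3413 = 2.9594.

2.96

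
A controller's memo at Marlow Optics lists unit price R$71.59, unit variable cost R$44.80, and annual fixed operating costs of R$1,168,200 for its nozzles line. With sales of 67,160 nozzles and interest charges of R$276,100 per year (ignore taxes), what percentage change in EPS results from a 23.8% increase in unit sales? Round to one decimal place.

+120.7%

At 67,160 units, contribution = 67,160 × R$26.79 = R$1,799,216.40.
EBIT = R$1,799,216.40 − R$1,168,200 = R$631,016.40.
Interest = R$276,100.00, so EBIT − I = R$354,916.40.
DCL = total CM / (EBIT − I) = R$1,799,216.40 / R$354,916.40 = 5.0694.
%ΔEPS = DCL × %ΔSales = 5.0694 × +23.8% = +120.7%.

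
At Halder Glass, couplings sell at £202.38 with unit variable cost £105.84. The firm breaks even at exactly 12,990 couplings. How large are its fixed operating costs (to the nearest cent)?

£1,254,054.60

Contribution margin per unit = £202.38 − £105.84 = £96.54.
Since BE = FC / CM, FC = 12,990 × £96.54 = £1,254,054.60.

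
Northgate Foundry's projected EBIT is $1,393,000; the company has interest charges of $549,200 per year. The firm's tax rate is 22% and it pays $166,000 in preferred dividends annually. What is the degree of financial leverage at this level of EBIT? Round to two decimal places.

2.21

Annual interest charges come to $549,200.00.
Pre-tax preferred-dividend burden = $166,000 ÷ (1 − 0.22) = $212,820.51.
DFL = EBIT ÷ [EBIT − I − D_p/(1−t)] = $1,393,000 ÷ [$1,393,000 − $549,200.00 − $212,820.51] = $1,393,000 ÷ $630,979.49 = 2.2077.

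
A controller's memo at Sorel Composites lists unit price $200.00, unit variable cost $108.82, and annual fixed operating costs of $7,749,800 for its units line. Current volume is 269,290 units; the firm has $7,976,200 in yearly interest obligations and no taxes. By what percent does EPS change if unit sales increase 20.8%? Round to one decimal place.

Total contribution margin = 269,290 × $91.18 = $24,553,862.20.
EBIT = $24,553,862.20 − $7,749,800 = $16,804,062.20.
After interest of $7,976,200.00, pre-tax earnings = $8,827,862.20.
DCL = total CM / (EBIT − I) = $24,553,862.20 / $8,827,862.20 = 2.7814.
%ΔEPS = DCL × %ΔSales = 2.7814 × +20.8% = +57.9%.

+57.9%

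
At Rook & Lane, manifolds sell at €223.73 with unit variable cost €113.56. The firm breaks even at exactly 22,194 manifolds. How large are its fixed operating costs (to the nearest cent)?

Contribution margin per unit = €223.73 − €113.56 = €110.17.
Since BE = FC / CM, FC = 22,194 × €110.17 = €2,445,112.98.

€2,445,112.98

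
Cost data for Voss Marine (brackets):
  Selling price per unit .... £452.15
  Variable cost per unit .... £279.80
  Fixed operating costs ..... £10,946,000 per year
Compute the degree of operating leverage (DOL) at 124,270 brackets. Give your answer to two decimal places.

Contribution at this volume is 124,270 × £172.35 = £21,417,934.50.
Subtracting fixed costs: EBIT = £21,417,934.50 − £10,946,000 = £10,471,934.50.
So DOL = total CM / EBIT = £21,417,934.50 / £10,471,934.50 = 2.0453.

2.05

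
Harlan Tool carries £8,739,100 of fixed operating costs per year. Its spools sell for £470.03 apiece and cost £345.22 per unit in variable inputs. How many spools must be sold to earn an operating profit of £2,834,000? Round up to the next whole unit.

Unit CM = price − variable cost = £470.03 − £345.22 = £124.81.
Need Q such that Q × £124.81 − £8,739,100 = £2,834,000, i.e. Q = £11,573,100 / £124.81 = 92,725.74 → 92,726.

92,726 spools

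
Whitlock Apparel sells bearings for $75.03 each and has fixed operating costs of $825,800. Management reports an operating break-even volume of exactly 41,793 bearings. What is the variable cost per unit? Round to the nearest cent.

Contribution per unit must be FC / Q = $825,800 / 41,793 = $19.7593.
Hence VC = price − CM = $75.03 − $19.7593 = $55.27.

$55.27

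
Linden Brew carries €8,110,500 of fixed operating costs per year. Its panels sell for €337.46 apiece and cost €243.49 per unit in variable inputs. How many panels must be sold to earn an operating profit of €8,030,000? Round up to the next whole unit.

Contribution margin per unit = €337.46 − €243.49 = €93.97.
Need Q such that Q × €93.97 − €8,110,500 = €8,030,000, i.e. Q = €16,140,500 / €93.97 = 171,762.26 → 171,763.

171,763 panels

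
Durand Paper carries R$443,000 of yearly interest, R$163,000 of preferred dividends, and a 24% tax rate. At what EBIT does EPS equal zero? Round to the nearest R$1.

Grossing the preferred dividend up to pre-tax terms: R$163,000 / (1 − 0.24) = R$214,473.68.
EPS = 0 when EBIT covers interest plus the pre-tax preferred burden: R$443,000 + R$214,473.68 = R$657,473.68.

R$657,474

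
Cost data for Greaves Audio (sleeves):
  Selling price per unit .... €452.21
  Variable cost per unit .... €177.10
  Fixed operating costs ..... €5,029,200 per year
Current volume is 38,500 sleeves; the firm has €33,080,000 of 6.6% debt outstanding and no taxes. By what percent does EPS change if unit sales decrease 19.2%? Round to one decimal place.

-60.2%

Total contribution margin = 38,500 × €275.11 = €10,591,735.00.
EBIT = €10,591,735.00 − €5,029,200 = €5,562,535.00.
After interest of €2,183,280.00, pre-tax earnings = €3,379,255.00.
Degree of combined leverage = contribution ÷ (EBIT − I) = €10,591,735.00 ÷ €3,379,255.00 = 3.1343.
%ΔEPS = DCL × %ΔSales = 3.1343 × -19.2% = -60.2%.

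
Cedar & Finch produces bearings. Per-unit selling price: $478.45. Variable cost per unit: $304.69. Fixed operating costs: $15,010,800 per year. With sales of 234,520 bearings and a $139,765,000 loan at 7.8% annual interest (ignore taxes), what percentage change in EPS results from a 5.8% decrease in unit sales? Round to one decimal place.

Contribution at this volume is 234,520 × $173.76 = $40,750,195.20.
Subtracting fixed costs: EBIT = $40,750,195.20 − $15,010,800 = $25,739,395.20.
After interest of $10,901,670.00, pre-tax earnings = $14,837,725.20.
DCL = total CM / (EBIT − I) = $40,750,195.20 / $14,837,725.20 = 2.7464.
%ΔEPS = DCL × %ΔSales = 2.7464 × -5.8% = -15.9%.

-15.9%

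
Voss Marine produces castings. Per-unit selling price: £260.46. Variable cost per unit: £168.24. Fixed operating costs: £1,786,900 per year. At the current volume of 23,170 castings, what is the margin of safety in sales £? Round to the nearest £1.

Unit CM = price − variable cost = £260.46 − £168.24 = £92.22. Break-even units = £1,786,900 ÷ £92.22 = 19,376.49; break-even revenue = 19,376.49 × £260.46 = £5,046,800.85.
Current sales = 23,170 × £260.46 = £6,034,858.20.
Margin of safety = £6,034,858.20 − £5,046,800.85 = £988,057.

£988,057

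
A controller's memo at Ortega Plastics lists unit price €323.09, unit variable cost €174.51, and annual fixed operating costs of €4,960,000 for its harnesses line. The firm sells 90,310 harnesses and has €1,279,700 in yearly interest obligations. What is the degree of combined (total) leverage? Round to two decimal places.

Total contribution margin = 90,310 × €148.58 = €13,418,259.80.
Subtracting fixed costs: EBIT = €13,418,259.80 − €4,960,000 = €8,458,259.80. Interest = €1,279,700.00.
DOL = €13,418,259.80 ÷ €8,458,259.80 = 1.5864; DFL = €8,458,259.80 ÷ €7,178,559.80 = 1.1783.
Combined leverage = 1.5864 × 1.1783 = 1.8693.

1.87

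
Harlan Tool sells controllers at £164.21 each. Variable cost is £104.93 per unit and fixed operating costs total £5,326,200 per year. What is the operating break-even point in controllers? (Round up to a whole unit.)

Each unit contributes £164.21 − £104.93 = £59.28.
Break-even Q = £5,326,200 / £59.28 = 89,848.18 → 89,849 controllers.

89,849 controllers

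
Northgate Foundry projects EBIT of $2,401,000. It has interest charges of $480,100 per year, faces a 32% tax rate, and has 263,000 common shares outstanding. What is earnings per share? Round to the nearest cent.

$4.97

Interest = $480,100.00, so EBT = $2,401,000 − $480,100.00 = $1,920,900.00.
After tax at 32%: net income = $1,920,900.00 × 0.68 = $1,306,212.00.
EPS = $1,306,212.00 ÷ 263,000 = $4.97.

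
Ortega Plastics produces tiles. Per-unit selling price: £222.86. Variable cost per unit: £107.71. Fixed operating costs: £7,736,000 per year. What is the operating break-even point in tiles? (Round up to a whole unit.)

Unit CM = price − variable cost = £222.86 − £107.71 = £115.15.
Break-even Q = £7,736,000 / £115.15 = 67,181.94 → 67,182 tiles.

67,182 tiles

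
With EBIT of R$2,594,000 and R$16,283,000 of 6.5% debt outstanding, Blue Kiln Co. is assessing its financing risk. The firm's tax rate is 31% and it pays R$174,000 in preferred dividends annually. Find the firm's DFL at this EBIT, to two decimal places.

Interest = R$1,058,395.00.
Preferred dividends grossed up pre-tax: R$174,000 / (1 − 0.31) = R$252,173.91.
DFL = EBIT ÷ [EBIT − I − D_p/(1−t)] = R$2,594,000 ÷ [R$2,594,000 − R$1,058,395.00 − R$252,173.91] = R$2,594,000 ÷ R$1,283,431.09 = 2.0211.

2.02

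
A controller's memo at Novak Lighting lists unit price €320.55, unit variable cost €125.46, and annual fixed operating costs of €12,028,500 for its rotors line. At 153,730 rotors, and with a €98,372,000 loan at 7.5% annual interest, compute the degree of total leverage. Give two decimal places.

2.83

At 153,730 units, contribution = 153,730 × €195.09 = €29,991,185.70.
EBIT = €29,991,185.70 − €12,028,500 = €17,962,685.70. Interest = €7,377,900.00, so EBIT − I = €10,584,785.70.
DCL = contribution ÷ (EBIT − I) = €29,991,185.70 ÷ €10,584,785.70 = 2.8334.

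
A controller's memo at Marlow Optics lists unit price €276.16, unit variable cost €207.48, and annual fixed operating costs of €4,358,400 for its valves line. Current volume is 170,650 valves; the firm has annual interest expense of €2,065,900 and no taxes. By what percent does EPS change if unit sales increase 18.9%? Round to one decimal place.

Contribution at this volume is 170,650 × €68.68 = €11,720,242.00.
EBIT = €11,720,242.00 − €4,358,400 = €7,361,842.00.
After interest of €2,065,900.00, pre-tax earnings = €5,295,942.00.
DCL = total CM / (EBIT − I) = €11,720,242.00 / €5,295,942.00 = 2.2131.
EPS therefore changes by 2.2131 × (+18.9%) = +41.8%.

+41.8%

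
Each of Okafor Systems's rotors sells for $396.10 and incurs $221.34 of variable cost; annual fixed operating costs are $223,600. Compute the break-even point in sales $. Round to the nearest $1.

Contribution margin per unit = $396.10 − $221.34 = $174.76, a CM ratio of $174.76 ÷ $396.10 = 0.4412.
Break-even revenue = fixed costs × price ÷ CM = $223,600 × $396.10 ÷ $174.76 = $506,798.

$506,798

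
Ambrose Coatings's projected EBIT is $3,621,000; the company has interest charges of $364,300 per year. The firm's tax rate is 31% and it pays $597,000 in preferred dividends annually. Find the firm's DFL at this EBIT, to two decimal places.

Annual interest charges come to $364,300.00.
Preferred dividends grossed up pre-tax: $597,000 / (1 − 0.31) = $865,217.39.
DFL = EBIT ÷ [EBIT − I − D_p/(1−t)] = $3,621,000 ÷ [$3,621,000 − $364,300.00 − $865,217.39] = $3,621,000 ÷ $2,391,482.61 = 1.5141.

1.51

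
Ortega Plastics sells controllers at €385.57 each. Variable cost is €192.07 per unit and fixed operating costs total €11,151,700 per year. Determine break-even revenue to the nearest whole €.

€22,220,987

Contribution margin per unit = €385.57 − €192.07 = €193.50, a CM ratio of €193.50 ÷ €385.57 = 0.5019.
Break-even revenue = fixed costs × price ÷ CM = €11,151,700 × €385.57 ÷ €193.50 = €22,220,987.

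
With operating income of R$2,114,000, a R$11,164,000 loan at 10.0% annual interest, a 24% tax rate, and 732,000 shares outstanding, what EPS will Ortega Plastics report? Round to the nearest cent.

R$1.04

Pre-tax income = R$2,114,000 − R$1,116,400.00 = R$997,600.00.
After tax at 24%: net income = R$997,600.00 × 0.76 = R$758,176.00.
EPS = R$758,176.00 ÷ 732,000 = R$1.04.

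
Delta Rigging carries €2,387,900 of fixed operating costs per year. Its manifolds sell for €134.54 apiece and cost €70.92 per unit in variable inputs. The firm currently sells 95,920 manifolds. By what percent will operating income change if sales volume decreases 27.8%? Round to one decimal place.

-45.7%

Total contribution margin = 95,920 × €63.62 = €6,102,430.40.
EBIT = €6,102,430.40 − €2,387,900 = €3,714,530.40.
So DOL = total CM / EBIT = €6,102,430.40 / €3,714,530.40 = 1.6429.
So EBIT moves 1.6429 × (-27.8%) = -45.7%.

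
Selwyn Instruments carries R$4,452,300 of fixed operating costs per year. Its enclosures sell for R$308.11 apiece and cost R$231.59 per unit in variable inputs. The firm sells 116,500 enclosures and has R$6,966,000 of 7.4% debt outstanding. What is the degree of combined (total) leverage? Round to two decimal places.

Total contribution margin = 116,500 × R$76.52 = R$8,914,580.00.
EBIT = R$8,914,580.00 − R$4,452,300 = R$4,462,280.00. Interest = R$515,484.00, so EBIT − I = R$3,946,796.00.
Degree of total leverage = total CM / (EBIT − interest) = R$8,914,580.00 / R$3,946,796.00 = 2.2587.

2.26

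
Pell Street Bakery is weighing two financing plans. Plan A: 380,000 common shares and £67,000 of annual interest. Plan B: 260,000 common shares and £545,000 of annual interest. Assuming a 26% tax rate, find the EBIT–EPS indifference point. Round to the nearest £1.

At indifference, (EBIT − 67,000)(1 − t)/380,000 = (EBIT − 545,000)(1 − t)/260,000.
Cancelling (1 − t) and cross-multiplying: 260,000·(EBIT − 67,000) = 380,000·(EBIT − 545,000).
EBIT × (380,000 − 260,000) = 545,000 × 380,000 − 67,000 × 260,000 = 189,680,000,000, so EBIT = 189,680,000,000 ÷ 120,000 = 1,580,666.67.

£1,580,667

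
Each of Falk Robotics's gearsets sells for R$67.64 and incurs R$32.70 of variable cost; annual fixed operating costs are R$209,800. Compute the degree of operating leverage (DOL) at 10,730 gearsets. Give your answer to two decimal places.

2.27

At 10,730 units, contribution = 10,730 × R$34.94 = R$374,906.20.
Subtracting fixed costs: EBIT = R$374,906.20 − R$209,800 = R$165,106.20.
DOL = contribution ÷ EBIT = R$374,906.20 ÷ R$165,106.20 = 2.2707.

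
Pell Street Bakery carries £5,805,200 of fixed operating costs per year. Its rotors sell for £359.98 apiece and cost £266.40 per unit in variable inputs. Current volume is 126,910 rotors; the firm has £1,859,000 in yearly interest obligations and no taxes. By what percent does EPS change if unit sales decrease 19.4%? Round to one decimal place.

Total contribution margin = 126,910 × £93.58 = £11,876,237.80.
EBIT = £11,876,237.80 − £5,805,200 = £6,071,037.80.
After interest of £1,859,000.00, pre-tax earnings = £4,212,037.80.
DCL = total CM / (EBIT − I) = £11,876,237.80 / £4,212,037.80 = 2.8196.
%ΔEPS = DCL × %ΔSales = 2.8196 × -19.4% = -54.7%.

-54.7%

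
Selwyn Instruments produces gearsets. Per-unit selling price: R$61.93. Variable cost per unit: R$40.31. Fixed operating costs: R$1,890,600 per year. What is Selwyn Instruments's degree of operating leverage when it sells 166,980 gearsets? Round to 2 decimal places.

At 166,980 units, contribution = 166,980 × R$21.62 = R$3,610,107.60.
Subtracting fixed costs: EBIT = R$3,610,107.60 − R$1,890,600 = R$1,719,507.60.
DOL = contribution ÷ EBIT = R$3,610,107.60 ÷ R$1,719,507.60 = 2.0995.

2.10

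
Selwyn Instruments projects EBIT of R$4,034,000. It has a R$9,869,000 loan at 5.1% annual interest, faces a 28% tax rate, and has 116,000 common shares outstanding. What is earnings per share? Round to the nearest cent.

Pre-tax income = R$4,034,000 − R$503,319.00 = R$3,530,681.00.
Net income = R$3,530,681.00 × (1 − 0.28) = R$2,542,090.32.
EPS = R$2,542,090.32 ÷ 116,000 = R$21.91.

R$21.91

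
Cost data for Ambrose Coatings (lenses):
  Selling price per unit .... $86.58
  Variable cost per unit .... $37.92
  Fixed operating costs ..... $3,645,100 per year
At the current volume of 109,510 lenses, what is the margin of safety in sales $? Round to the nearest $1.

$2,995,705

Each unit contributes $86.58 − $37.92 = $48.66. Break-even units = $3,645,100 ÷ $48.66 = 74,909.58; break-even revenue = 74,909.58 × $86.58 = $6,485,671.15.
Current sales = 109,510 × $86.58 = $9,481,375.80.
Margin of safety = $9,481,375.80 − $6,485,671.15 = $2,995,705.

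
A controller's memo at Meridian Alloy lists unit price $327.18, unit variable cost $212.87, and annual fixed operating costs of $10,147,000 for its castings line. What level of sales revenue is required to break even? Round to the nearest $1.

Contribution margin per unit = $327.18 − $212.87 = $114.31, a CM ratio of $114.31 ÷ $327.18 = 0.3494.
Break-even sales = FC ÷ CM ratio = $10,147,000 × $327.18 / $114.31 = $29,042,914.

$29,042,914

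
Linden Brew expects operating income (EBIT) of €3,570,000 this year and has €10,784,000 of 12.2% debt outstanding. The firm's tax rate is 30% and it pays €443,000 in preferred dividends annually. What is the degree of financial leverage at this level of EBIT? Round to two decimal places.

Annual interest charges come to €1,315,648.00.
Preferred dividends grossed up pre-tax: €443,000 / (1 − 0.30) = €632,857.14.
DFL = EBIT ÷ [EBIT − I − D_p/(1−t)] = €3,570,000 ÷ [€3,570,000 − €1,315,648.00 − €632,857.14] = €3,570,000 ÷ €1,621,494.86 = 2.2017.

2.20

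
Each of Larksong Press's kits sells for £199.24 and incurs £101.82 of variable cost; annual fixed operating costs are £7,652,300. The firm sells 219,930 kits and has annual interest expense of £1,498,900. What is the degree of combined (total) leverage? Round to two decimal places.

Contribution at this volume is 219,930 × £97.42 = £21,425,580.60.
EBIT = £21,425,580.60 − £7,652,300 = £13,773,280.60. Interest = £1,498,900.00, so EBIT − I = £12,274,380.60.
Degree of total leverage = total CM / (EBIT − interest) = £21,425,580.60 / £12,274,380.60 = 1.7456.

1.75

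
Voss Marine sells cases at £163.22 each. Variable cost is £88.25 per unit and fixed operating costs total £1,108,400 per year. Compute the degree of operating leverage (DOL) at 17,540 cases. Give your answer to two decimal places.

Total contribution margin = 17,540 × £74.97 = £1,314,973.80.
Operating income = contribution − fixed costs = £1,314,973.80 − £1,108,400 = £206,573.80.
Degree of operating leverage = £1,314,973.80 / £206,573.80 = 6.3656.

6.37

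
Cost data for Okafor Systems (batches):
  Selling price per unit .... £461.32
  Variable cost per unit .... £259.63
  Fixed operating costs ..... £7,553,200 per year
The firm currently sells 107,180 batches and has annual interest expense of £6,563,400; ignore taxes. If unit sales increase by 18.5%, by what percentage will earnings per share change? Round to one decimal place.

+53.3%

Contribution at this volume is 107,180 × £201.69 = £21,617,134.20.
EBIT = £21,617,134.20 − £7,553,200 = £14,063,934.20.
After interest of £6,563,400.00, pre-tax earnings = £7,500,534.20.
Degree of combined leverage = contribution ÷ (EBIT − I) = £21,617,134.20 ÷ £7,500,534.20 = 2.8821.
%ΔEPS = DCL × %ΔSales = 2.8821 × +18.5% = +53.3%.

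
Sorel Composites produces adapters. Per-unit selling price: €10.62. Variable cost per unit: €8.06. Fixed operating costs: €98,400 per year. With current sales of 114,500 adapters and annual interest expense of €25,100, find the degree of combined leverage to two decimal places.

Total contribution margin = 114,500 × €2.56 = €293,120.00.
Subtracting fixed costs: EBIT = €293,120.00 − €98,400 = €194,720.00. Interest = €25,100.00.
DOL = €293,120.00 ÷ €194,720.00 = 1.5053; DFL = €194,720.00 ÷ €169,620.00 = 1.1480.
Combined leverage = 1.5053 × 1.1480 = 1.7281.

1.73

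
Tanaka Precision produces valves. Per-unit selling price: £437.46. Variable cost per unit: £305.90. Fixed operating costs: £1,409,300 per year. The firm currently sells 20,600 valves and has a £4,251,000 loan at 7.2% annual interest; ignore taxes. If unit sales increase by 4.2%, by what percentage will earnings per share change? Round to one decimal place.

At 20,600 units, contribution = 20,600 × £131.56 = £2,710,136.00.
EBIT = £2,710,136.00 − £1,409,300 = £1,300,836.00.
After interest of £306,072.00, pre-tax earnings = £994,764.00.
Degree of combined leverage = contribution ÷ (EBIT − I) = £2,710,136.00 ÷ £994,764.00 = 2.7244.
%ΔEPS = DCL × %ΔSales = 2.7244 × +4.2% = +11.4%.

+11.4%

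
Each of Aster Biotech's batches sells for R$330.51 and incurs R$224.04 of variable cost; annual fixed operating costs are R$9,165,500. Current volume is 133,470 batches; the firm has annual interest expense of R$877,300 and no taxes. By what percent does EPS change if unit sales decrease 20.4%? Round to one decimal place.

-69.6%

Total contribution margin = 133,470 × R$106.47 = R$14,210,550.90.
Subtracting fixed costs: EBIT = R$14,210,550.90 − R$9,165,500 = R$5,045,050.90.
Interest = R$877,300.00, so EBIT − I = R$4,167,750.90.
DCL = total CM / (EBIT − I) = R$14,210,550.90 / R$4,167,750.90 = 3.4096.
%ΔEPS = DCL × %ΔSales = 3.4096 × -20.4% = -69.6%.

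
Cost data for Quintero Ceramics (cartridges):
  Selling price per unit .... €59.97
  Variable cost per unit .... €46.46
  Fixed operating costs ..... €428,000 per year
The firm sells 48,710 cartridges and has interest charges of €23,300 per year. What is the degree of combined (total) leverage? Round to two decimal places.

3.18

Total contribution margin = 48,710 × €13.51 = €658,072.10.
Operating income = contribution − fixed costs = €658,072.10 − €428,000 = €230,072.10. Interest = €23,300.00, so EBIT − I = €206,772.10.
DCL = contribution ÷ (EBIT − I) = €658,072.10 ÷ €206,772.10 = 3.1826.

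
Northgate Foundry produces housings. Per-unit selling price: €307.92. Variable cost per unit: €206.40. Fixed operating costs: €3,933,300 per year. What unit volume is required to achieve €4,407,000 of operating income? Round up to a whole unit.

Each unit contributes €307.92 − €206.40 = €101.52.
Required volume = (fixed costs + target profit) ÷ CM = (€3,933,300 + €4,407,000) ÷ €101.52 = 82,154.26, so 82,155 housings.

82,155 housings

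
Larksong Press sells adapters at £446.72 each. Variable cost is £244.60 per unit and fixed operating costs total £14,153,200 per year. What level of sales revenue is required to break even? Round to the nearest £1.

£31,281,009

Contribution margin per unit = £446.72 − £244.60 = £202.12, a CM ratio of £202.12 ÷ £446.72 = 0.4525.
Break-even revenue = fixed costs × price ÷ CM = £14,153,200 × £446.72 ÷ £202.12 = £31,281,009.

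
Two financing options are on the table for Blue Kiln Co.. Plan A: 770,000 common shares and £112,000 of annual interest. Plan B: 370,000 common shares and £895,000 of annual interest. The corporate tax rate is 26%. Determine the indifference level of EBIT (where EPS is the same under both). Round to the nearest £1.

Set EPS_A = EPS_B: (EBIT − £112,000)(1 − 0.26) ÷ 770,000 = (EBIT − £895,000)(1 − 0.26) ÷ 370,000.
The (1 − t) factor cancels: (EBIT − 112,000) × 370,000 = (EBIT − 895,000) × 770,000.
EBIT × (770,000 − 370,000) = 895,000 × 770,000 − 112,000 × 370,000 = 647,710,000,000, so EBIT = 647,710,000,000 ÷ 400,000 = 1,619,275.00.

£1,619,275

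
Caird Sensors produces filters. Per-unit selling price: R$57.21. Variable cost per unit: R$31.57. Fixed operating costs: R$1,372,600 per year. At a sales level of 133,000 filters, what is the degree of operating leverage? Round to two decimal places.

Total contribution margin = 133,000 × R$25.64 = R$3,410,120.00.
Operating income = contribution − fixed costs = R$3,410,120.00 − R$1,372,600 = R$2,037,520.00.
DOL = contribution ÷ EBIT = R$3,410,120.00 ÷ R$2,037,520.00 = 1.6737.

1.67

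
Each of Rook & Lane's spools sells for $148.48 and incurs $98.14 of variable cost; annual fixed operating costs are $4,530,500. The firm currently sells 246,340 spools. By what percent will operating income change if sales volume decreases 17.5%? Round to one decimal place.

-27.6%

Contribution at this volume is 246,340 × $50.34 = $12,400,755.60.
Subtracting fixed costs: EBIT = $12,400,755.60 − $4,530,500 = $7,870,255.60.
DOL = contribution ÷ EBIT = $12,400,755.60 ÷ $7,870,255.60 = 1.5756.
Operating income changes by 1.5756 × -17.5% = -27.6%.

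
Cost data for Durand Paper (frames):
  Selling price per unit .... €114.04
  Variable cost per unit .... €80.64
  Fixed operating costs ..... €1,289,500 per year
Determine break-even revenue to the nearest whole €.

Contribution margin per unit = €114.04 − €80.64 = €33.40, a CM ratio of €33.40 ÷ €114.04 = 0.2929.
Break-even sales = FC ÷ CM ratio = €1,289,500 × €114.04 / €33.40 = €4,402,832.

€4,402,832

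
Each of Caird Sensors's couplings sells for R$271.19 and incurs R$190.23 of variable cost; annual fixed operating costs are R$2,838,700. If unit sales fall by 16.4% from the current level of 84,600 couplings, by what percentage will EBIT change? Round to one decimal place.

-28.0%

At 84,600 units, contribution = 84,600 × R$80.96 = R$6,849,216.00.
Operating income = contribution − fixed costs = R$6,849,216.00 − R$2,838,700 = R$4,010,516.00.
So DOL = total CM / EBIT = R$6,849,216.00 / R$4,010,516.00 = 1.7078.
Operating income changes by 1.7078 × -16.4% = -28.0%.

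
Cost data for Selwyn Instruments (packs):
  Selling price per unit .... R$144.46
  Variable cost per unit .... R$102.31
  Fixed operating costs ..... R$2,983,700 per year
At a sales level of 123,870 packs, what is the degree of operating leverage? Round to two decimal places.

2.33

Contribution at this volume is 123,870 × R$42.15 = R$5,221,120.50.
EBIT = R$5,221,120.50 − R$2,983,700 = R$2,237,420.50.
So DOL = total CM / EBIT = R$5,221,120.50 / R$2,237,420.50 = 2.3335.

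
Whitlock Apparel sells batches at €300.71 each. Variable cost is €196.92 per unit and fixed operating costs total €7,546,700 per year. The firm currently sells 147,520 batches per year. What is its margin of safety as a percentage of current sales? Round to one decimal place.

Each unit contributes €300.71 − €196.92 = €103.79. Break-even units = €7,546,700 ÷ €103.79 = 72,711.24; break-even revenue = 72,711.24 × €300.71 = €21,864,998.14.
Current sales = 147,520 × €300.71 = €44,360,739.20.
Margin of safety = (€44,360,739.20 − €21,864,998.14) ÷ €44,360,739.20 = 50.7%.

50.7%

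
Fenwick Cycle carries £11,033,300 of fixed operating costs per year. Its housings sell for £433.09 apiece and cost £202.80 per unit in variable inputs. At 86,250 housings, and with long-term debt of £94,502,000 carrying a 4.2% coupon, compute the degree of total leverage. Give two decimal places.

Total contribution margin = 86,250 × £230.29 = £19,862,512.50.
Subtracting fixed costs: EBIT = £19,862,512.50 − £11,033,300 = £8,829,212.50. Interest = £3,969,084.00.
DOL = £19,862,512.50 ÷ £8,829,212.50 = 2.2496; DFL = £8,829,212.50 ÷ £4,860,128.50 = 1.8167.
Combined leverage = 2.2496 × 1.8167 = 4.0868.

4.09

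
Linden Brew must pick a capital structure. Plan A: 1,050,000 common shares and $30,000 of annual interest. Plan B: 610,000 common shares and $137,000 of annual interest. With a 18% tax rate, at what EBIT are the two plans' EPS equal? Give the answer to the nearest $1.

$285,341

At indifference, (EBIT − 30,000)(1 − t)/1,050,000 = (EBIT − 137,000)(1 − t)/610,000.
Cancelling (1 − t) and cross-multiplying: 610,000·(EBIT − 30,000) = 1,050,000·(EBIT − 137,000).
Solving, EBIT = (137,000·1,050,000 − 30,000·610,000) / (1,050,000 − 610,000) = 125,550,000,000 / 440,000 = 285,340.91.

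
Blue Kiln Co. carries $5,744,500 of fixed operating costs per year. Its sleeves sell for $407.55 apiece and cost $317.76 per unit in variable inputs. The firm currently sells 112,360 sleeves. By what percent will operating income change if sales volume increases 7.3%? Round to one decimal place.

+17.0%

Contribution at this volume is 112,360 × $89.79 = $10,088,804.40.
Operating income = contribution − fixed costs = $10,088,804.40 − $5,744,500 = $4,344,304.40.
Degree of operating leverage = $10,088,804.40 / $4,344,304.40 = 2.3223.
Operating income changes by 2.3223 × +7.3% = +17.0%.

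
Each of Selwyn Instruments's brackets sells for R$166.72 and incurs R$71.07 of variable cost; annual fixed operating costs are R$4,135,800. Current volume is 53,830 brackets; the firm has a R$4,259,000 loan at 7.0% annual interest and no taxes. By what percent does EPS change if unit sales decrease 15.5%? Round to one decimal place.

Contribution at this volume is 53,830 × R$95.65 = R$5,148,839.50.
EBIT = R$5,148,839.50 − R$4,135,800 = R$1,013,039.50.
Interest = R$298,130.00, so EBIT − I = R$714,909.50.
DCL = total CM / (EBIT − I) = R$5,148,839.50 / R$714,909.50 = 7.2021.
EPS therefore changes by 7.2021 × (-15.5%) = -111.6%.

-111.6%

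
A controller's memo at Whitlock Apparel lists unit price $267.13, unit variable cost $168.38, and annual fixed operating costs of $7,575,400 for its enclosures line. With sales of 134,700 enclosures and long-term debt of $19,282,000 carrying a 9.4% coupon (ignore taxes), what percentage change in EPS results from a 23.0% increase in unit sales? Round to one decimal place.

+78.2%

Contribution at this volume is 134,700 × $98.75 = $13,301,625.00.
Operating income = contribution − fixed costs = $13,301,625.00 − $7,575,400 = $5,726,225.00.
After interest of $1,812,508.00, pre-tax earnings = $3,913,717.00.
Degree of combined leverage = contribution ÷ (EBIT − I) = $13,301,625.00 ÷ $3,913,717.00 = 3.3987.
EPS therefore changes by 3.3987 × (+23.0%) = +78.2%.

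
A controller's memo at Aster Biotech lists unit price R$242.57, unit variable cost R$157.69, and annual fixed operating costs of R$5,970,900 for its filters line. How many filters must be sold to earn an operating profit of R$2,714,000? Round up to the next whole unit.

Contribution margin per unit = R$242.57 − R$157.69 = R$84.88.
Required volume = (fixed costs + target profit) ÷ CM = (R$5,970,900 + R$2,714,000) ÷ R$84.88 = 102,319.75, so 102,320 filters.

102,320 filters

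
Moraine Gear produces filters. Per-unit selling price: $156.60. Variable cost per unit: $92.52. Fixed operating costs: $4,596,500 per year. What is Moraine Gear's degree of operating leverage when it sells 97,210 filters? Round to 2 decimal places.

Total contribution margin = 97,210 × $64.08 = $6,229,216.80.
Operating income = contribution − fixed costs = $6,229,216.80 − $4,596,500 = $1,632,716.80.
So DOL = total CM / EBIT = $6,229,216.80 / $1,632,716.80 = 3.8152.

3.82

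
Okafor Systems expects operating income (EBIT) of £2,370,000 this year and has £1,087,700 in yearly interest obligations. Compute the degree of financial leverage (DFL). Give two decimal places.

1.85

Annual interest charges come to £1,087,700.00.
DFL = EBIT ÷ (EBIT − I) = £2,370,000 ÷ (£2,370,000 − £1,087,700.00) = £2,370,000 ÷ £1,282,300.00 = 1.8482.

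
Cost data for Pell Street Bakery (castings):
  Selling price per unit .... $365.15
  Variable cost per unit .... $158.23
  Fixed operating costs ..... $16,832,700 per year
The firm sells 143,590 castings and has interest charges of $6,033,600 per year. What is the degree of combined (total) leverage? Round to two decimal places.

4.34

At 143,590 units, contribution = 143,590 × $206.92 = $29,711,642.80.
EBIT = $29,711,642.80 − $16,832,700 = $12,878,942.80. Interest = $6,033,600.00.
DOL = $29,711,642.80 ÷ $12,878,942.80 = 2.3070; DFL = $12,878,942.80 ÷ $6,845,342.80 = 1.8814.
DCL = DOL × DFL = 2.3070 × 1.8814 = 4.3404.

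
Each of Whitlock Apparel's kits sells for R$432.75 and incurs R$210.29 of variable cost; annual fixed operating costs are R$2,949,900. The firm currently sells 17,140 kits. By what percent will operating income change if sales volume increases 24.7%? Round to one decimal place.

+109.1%

At 17,140 units, contribution = 17,140 × R$222.46 = R$3,812,964.40.
Subtracting fixed costs: EBIT = R$3,812,964.40 − R$2,949,900 = R$863,064.40.
So DOL = total CM / EBIT = R$3,812,964.40 / R$863,064.40 = 4.4179.
%ΔEBIT = DOL × %ΔSales = 4.4179 × +24.7% = +109.1%.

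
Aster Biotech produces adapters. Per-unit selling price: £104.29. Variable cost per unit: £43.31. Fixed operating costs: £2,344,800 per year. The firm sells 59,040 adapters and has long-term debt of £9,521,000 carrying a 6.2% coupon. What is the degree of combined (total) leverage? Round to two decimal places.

5.41

Contribution at this volume is 59,040 × £60.98 = £3,600,259.20.
Operating income = contribution − fixed costs = £3,600,259.20 − £2,344,800 = £1,255,459.20. Interest = £590,302.00, so EBIT − I = £665,157.20.
DCL = contribution ÷ (EBIT − I) = £3,600,259.20 ÷ £665,157.20 = 5.4126.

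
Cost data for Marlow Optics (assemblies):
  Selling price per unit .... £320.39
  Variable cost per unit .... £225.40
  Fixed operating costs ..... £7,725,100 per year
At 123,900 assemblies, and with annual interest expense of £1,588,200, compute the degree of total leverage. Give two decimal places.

Contribution at this volume is 123,900 × £94.99 = £11,769,261.00.
Operating income = contribution − fixed costs = £11,769,261.00 − £7,725,100 = £4,044,161.00. Interest = £1,588,200.00.
DOL = £11,769,261.00 ÷ £4,044,161.00 = 2.9102; DFL = £4,044,161.00 ÷ £2,455,961.00 = 1.6467.
Combined leverage = 2.9102 × 1.6467 = 4.7922.

4.79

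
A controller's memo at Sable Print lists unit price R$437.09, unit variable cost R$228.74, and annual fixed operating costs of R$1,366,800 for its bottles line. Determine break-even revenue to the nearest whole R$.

R$2,867,361

Contribution margin per unit = R$437.09 − R$228.74 = R$208.35, a CM ratio of R$208.35 ÷ R$437.09 = 0.4767.
Break-even sales = FC ÷ CM ratio = R$1,366,800 × R$437.09 / R$208.35 = R$2,867,361.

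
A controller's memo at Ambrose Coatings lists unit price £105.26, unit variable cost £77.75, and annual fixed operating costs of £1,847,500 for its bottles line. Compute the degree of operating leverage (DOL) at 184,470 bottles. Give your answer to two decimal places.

At 184,470 units, contribution = 184,470 × £27.51 = £5,074,769.70.
Subtracting fixed costs: EBIT = £5,074,769.70 − £1,847,500 = £3,227,269.70.
DOL = contribution ÷ EBIT = £5,074,769.70 ÷ £3,227,269.70 = 1.5725.

1.57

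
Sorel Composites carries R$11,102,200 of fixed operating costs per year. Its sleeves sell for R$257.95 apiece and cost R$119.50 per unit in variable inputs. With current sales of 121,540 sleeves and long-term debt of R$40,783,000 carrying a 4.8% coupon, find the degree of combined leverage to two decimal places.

Contribution at this volume is 121,540 × R$138.45 = R$16,827,213.00.
Subtracting fixed costs: EBIT = R$16,827,213.00 − R$11,102,200 = R$5,725,013.00. Interest = R$1,957,584.00, so EBIT − I = R$3,767,429.00.
DCL = contribution ÷ (EBIT − I) = R$16,827,213.00 ÷ R$3,767,429.00 = 4.4665.

4.47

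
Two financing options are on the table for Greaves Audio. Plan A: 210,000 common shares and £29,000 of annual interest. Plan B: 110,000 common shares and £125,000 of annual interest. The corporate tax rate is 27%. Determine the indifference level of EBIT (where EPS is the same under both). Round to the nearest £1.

At indifference, (EBIT − 29,000)(1 − t)/210,000 = (EBIT − 125,000)(1 − t)/110,000.
The (1 − t) factor cancels: (EBIT − 29,000) × 110,000 = (EBIT − 125,000) × 210,000.
Solving, EBIT = (125,000·210,000 − 29,000·110,000) / (210,000 − 110,000) = 23,060,000,000 / 100,000 = 230,600.00.

£230,600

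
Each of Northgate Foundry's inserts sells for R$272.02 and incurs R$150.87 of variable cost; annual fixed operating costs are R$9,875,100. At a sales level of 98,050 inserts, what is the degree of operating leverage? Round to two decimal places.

Contribution at this volume is 98,050 × R$121.15 = R$11,878,757.50.
Subtracting fixed costs: EBIT = R$11,878,757.50 − R$9,875,100 = R$2,003,657.50.
Degree of operating leverage = R$11,878,757.50 / R$2,003,657.50 = 5.9285.

5.93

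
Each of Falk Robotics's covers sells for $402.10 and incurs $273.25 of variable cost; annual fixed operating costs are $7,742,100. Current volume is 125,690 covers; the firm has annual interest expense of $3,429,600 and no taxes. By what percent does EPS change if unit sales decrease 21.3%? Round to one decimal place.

-68.7%

Contribution at this volume is 125,690 × $128.85 = $16,195,156.50.
Subtracting fixed costs: EBIT = $16,195,156.50 − $7,742,100 = $8,453,056.50.
After interest of $3,429,600.00, pre-tax earnings = $5,023,456.50.
Degree of combined leverage = contribution ÷ (EBIT − I) = $16,195,156.50 ÷ $5,023,456.50 = 3.2239.
%ΔEPS = DCL × %ΔSales = 3.2239 × -21.3% = -68.7%.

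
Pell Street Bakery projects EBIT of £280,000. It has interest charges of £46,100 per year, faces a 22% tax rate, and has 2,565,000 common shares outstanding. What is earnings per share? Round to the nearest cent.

£0.07

Pre-tax income = £280,000 − £46,100.00 = £233,900.00.
Net income = £233,900.00 × (1 − 0.22) = £182,442.00.
EPS = £182,442.00 ÷ 2,565,000 = £0.07.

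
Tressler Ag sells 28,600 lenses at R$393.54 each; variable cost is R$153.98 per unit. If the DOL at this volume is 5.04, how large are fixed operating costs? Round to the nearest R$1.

Contribution at this volume is 28,600 × R$239.56 = R$6,851,416.00.
Since DOL = CM ÷ EBIT, EBIT = R$6,851,416.00 ÷ 5.04 = R$1,359,407.94.
And FC = contribution − EBIT = R$6,851,416.00 − R$1,359,407.94 = R$5,492,008.

R$5,492,008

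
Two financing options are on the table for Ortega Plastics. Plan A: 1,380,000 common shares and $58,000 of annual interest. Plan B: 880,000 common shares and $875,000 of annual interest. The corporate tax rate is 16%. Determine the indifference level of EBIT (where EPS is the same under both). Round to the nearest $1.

$2,312,920

Set EPS_A = EPS_B: (EBIT − $58,000)(1 − 0.16) ÷ 1,380,000 = (EBIT − $875,000)(1 − 0.16) ÷ 880,000.
The (1 − t) factor cancels: (EBIT − 58,000) × 880,000 = (EBIT − 875,000) × 1,380,000.
Solving, EBIT = (875,000·1,380,000 − 58,000·880,000) / (1,380,000 − 880,000) = 1,156,460,000,000 / 500,000 = 2,312,920.00.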